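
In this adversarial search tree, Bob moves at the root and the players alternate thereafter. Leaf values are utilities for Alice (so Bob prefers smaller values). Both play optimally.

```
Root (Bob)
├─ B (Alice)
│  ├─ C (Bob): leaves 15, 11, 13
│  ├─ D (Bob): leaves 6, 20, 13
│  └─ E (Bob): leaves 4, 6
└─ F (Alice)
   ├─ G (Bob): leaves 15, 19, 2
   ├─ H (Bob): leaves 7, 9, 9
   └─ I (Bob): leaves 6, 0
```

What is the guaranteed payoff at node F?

G: min(15, 19, 2) = 2
H: min(7, 9, 9) = 7
I: min(6, 0) = 0
F: max(2, 7, 0) = 7

7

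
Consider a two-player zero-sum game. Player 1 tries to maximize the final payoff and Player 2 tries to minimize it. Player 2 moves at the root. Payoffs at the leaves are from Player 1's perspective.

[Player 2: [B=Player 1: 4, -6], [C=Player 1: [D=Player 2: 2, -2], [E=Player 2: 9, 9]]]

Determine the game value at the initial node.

4

B (Player 1): max(4, -6) = 4
D (Player 2): min(2, -2) = -2
E (Player 2): min(9, 9) = 9
C (Player 1): max(-2, 9) = 9
Root (Player 2): min(4, 9) = 4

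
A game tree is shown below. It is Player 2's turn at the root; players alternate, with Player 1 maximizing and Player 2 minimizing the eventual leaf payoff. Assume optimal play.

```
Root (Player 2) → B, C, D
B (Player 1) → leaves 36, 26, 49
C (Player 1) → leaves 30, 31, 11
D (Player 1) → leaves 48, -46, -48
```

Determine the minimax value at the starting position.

B (Player 1): max(36, 26, 49) = 49
C (Player 1): max(30, 31, 11) = 31
D (Player 1): max(48, -46, -48) = 48
Root (Player 2): min(49, 31, 48) = 31

31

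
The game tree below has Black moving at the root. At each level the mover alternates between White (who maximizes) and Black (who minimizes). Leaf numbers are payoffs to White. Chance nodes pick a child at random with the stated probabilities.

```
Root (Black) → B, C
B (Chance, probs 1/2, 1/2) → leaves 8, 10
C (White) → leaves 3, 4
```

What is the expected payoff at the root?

B (Chance): 1/2·8 + 1/2·10 = 9
C (White): max(3, 4) = 4
Root (Black): min(9, 4) = 4

4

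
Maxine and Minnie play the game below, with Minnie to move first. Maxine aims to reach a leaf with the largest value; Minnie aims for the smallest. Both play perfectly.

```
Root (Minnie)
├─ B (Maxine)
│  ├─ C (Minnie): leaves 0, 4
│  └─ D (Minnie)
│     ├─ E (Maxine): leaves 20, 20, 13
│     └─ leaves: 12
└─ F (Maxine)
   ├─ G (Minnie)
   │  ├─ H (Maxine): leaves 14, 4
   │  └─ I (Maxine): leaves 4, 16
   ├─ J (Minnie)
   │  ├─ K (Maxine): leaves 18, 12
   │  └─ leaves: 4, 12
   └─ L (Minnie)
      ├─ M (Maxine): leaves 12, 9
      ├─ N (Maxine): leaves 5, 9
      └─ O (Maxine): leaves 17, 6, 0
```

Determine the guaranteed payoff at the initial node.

C (Minnie): min(0, 4) = 0
E (Maxine): max(20, 20, 13) = 20
D (Minnie): min(20, 12) = 12
B (Maxine): max(0, 12) = 12
H (Maxine): max(14, 4) = 14
I (Maxine): max(4, 16) = 16
G (Minnie): min(14, 16) = 14
K (Maxine): max(18, 12) = 18
J (Minnie): min(18, 4, 12) = 4
M (Maxine): max(12, 9) = 12
N (Maxine): max(5, 9) = 9
O (Maxine): max(17, 6, 0) = 17
L (Minnie): min(12, 9, 17) = 9
F (Maxine): max(14, 4, 9) = 14
Root (Minnie): min(12, 14) = 12

12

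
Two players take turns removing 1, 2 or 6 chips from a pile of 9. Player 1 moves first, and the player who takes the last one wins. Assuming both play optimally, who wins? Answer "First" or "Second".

First

Compute winning (W) and losing (L) positions by backward induction:
i:   0  1  2  3  4  5  6  7  8  9
     L  W  W  L  W  W  W  L  W  W
Position 9 is W, so the first player wins.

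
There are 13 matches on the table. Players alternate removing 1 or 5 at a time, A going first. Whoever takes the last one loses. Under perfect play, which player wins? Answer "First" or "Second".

Second

W/L table (W = player to move can force a win):
i:   0  1  2  3  4  5  6  7  8  9 10 11 12 13
     W  L  W  L  W  L  W  L  W  L  W  L  W  L
Position 13 is L, so the second player wins.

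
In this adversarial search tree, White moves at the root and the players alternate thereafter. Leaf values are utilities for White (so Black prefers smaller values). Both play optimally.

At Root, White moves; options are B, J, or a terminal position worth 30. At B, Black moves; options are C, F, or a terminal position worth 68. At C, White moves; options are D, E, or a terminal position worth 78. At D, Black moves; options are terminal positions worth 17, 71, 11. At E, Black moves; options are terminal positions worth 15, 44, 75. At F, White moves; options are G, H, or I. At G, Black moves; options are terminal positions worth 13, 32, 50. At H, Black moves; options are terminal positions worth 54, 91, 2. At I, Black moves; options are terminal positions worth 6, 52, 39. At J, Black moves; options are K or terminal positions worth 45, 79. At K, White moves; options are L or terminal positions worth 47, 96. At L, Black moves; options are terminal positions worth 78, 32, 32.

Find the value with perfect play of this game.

45

D (Black): min(17, 71, 11) = 11
E (Black): min(15, 44, 75) = 15
C (White): max(11, 15, 78) = 78
G (Black): min(13, 32, 50) = 13
H (Black): min(54, 91, 2) = 2
I (Black): min(6, 52, 39) = 6
F (White): max(13, 2, 6) = 13
B (Black): min(78, 13, 68) = 13
L (Black): min(78, 32, 32) = 32
K (White): max(32, 47, 96) = 96
J (Black): min(96, 45, 79) = 45
Root (White): max(13, 45, 30) = 45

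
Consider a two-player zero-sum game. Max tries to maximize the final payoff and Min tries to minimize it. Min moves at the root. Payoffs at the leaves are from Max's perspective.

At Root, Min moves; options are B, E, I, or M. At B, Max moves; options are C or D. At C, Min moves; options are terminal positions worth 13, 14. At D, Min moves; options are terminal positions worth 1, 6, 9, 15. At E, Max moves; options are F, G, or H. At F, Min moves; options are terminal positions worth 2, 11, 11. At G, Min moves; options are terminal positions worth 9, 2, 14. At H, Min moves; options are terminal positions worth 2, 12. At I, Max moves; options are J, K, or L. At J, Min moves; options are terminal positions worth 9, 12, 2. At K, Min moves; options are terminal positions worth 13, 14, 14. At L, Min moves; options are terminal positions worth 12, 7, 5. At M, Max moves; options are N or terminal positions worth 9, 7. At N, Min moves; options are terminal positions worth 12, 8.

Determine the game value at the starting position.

2

C (Min): min(13, 14) = 13
D (Min): min(1, 6, 9, 15) = 1
B (Max): max(13, 1) = 13
F (Min): min(2, 11, 11) = 2
G (Min): min(9, 2, 14) = 2
H (Min): min(2, 12) = 2
E (Max): max(2, 2, 2) = 2
J (Min): min(9, 12, 2) = 2
K (Min): min(13, 14, 14) = 13
L (Min): min(12, 7, 5) = 5
I (Max): max(2, 13, 5) = 13
N (Min): min(12, 8) = 8
M (Max): max(8, 9, 7) = 9
Root (Min): min(13, 2, 13, 9) = 2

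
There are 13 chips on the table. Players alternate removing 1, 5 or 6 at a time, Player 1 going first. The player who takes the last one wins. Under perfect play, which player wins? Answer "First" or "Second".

Second

Mark each pile size as W (mover wins) or L (mover loses):
i:   0  1  2  3  4  5  6  7  8  9 10 11 12 13
     L  W  L  W  L  W  W  W  W  W  W  L  W  L
Position 13 is L, so the second player wins.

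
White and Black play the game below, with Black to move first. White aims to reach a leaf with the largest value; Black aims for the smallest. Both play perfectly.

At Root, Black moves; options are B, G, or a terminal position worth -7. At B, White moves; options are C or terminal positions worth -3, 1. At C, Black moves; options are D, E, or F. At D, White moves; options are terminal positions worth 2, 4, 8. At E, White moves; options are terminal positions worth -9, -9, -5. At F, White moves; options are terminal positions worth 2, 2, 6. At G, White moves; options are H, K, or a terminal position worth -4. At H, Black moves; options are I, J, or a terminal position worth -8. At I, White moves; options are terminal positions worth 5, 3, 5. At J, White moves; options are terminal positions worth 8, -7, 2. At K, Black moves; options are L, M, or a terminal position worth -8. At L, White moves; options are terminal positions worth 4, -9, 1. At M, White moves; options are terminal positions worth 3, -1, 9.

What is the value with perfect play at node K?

-8

L: max(4, -9, 1) = 4
M: max(3, -1, 9) = 9
K: min(4, 9, -8) = -8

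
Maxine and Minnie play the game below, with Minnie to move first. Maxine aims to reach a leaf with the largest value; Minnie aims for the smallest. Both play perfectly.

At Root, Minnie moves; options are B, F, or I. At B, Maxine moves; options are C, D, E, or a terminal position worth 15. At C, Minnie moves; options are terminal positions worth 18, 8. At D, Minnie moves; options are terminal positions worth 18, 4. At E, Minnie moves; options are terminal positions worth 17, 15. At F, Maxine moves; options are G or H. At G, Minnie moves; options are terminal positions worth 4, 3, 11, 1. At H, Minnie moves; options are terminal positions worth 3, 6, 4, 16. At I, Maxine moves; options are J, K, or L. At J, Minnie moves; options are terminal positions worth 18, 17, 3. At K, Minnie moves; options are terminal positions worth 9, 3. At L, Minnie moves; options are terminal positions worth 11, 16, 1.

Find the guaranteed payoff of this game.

C (Minnie): min(18, 8) = 8
D (Minnie): min(18, 4) = 4
E (Minnie): min(17, 15) = 15
B (Maxine): max(8, 4, 15, 15) = 15
G (Minnie): min(4, 3, 11, 1) = 1
H (Minnie): min(3, 6, 4, 16) = 3
F (Maxine): max(1, 3) = 3
J (Minnie): min(18, 17, 3) = 3
K (Minnie): min(9, 3) = 3
L (Minnie): min(11, 16, 1) = 1
I (Maxine): max(3, 3, 1) = 3
Root (Minnie): min(15, 3, 3) = 3

3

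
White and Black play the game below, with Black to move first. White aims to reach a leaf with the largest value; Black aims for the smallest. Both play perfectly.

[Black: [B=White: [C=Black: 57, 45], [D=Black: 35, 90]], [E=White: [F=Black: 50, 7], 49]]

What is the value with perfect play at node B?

C: min(57, 45) = 45
D: min(35, 90) = 35
B: max(45, 35) = 45

45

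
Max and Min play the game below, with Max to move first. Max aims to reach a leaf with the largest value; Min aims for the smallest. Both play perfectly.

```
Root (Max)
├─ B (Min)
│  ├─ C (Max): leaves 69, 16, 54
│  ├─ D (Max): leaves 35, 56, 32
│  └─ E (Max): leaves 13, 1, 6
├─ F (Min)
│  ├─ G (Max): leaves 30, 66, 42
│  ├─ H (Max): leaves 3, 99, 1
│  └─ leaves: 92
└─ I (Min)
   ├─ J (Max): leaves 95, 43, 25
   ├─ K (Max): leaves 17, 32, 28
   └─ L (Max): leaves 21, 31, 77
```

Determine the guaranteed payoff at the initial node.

C (Max): max(69, 16, 54) = 69
D (Max): max(35, 56, 32) = 56
E (Max): max(13, 1, 6) = 13
B (Min): min(69, 56, 13) = 13
G (Max): max(30, 66, 42) = 66
H (Max): max(3, 99, 1) = 99
F (Min): min(66, 99, 92) = 66
J (Max): max(95, 43, 25) = 95
K (Max): max(17, 32, 28) = 32
L (Max): max(21, 31, 77) = 77
I (Min): min(95, 32, 77) = 32
Root (Max): max(13, 66, 32) = 66

66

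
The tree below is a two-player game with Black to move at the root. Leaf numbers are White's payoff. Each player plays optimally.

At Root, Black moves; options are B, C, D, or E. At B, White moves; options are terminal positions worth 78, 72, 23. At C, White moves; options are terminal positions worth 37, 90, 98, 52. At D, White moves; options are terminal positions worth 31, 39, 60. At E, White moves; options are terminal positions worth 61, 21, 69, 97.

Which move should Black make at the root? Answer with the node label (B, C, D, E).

B (White): max(78, 72, 23) = 78
C (White): max(37, 90, 98, 52) = 98
D (White): max(31, 39, 60) = 60
E (White): max(61, 21, 69, 97) = 97
Root (Black): min(78, 98, 60, 97) = 60
Black picks the child with the lowest value: D (value 60).

D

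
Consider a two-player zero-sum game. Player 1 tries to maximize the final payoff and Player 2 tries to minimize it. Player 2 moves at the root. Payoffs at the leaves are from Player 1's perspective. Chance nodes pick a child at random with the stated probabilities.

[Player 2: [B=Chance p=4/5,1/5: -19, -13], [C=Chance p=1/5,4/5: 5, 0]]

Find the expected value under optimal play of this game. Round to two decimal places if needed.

-17.8

B (Chance): 4/5·-19 + 1/5·-13 = -17.8
C (Chance): 1/5·5 + 4/5·0 = 1
Root (Player 2): min(-17.8, 1) = -17.8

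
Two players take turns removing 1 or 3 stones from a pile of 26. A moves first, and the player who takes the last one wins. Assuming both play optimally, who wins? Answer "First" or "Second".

Second

i:   0  1  2  3  4  5  6  7  8  9 10 11 12 13 14 15 16 17 18 19 20 21 22 23 24 25 26
     L  W  L  W  L  W  L  W  L  W  L  W  L  W  L  W  L  W  L  W  L  W  L  W  L  W  L
Position 26 is L, so the second player wins.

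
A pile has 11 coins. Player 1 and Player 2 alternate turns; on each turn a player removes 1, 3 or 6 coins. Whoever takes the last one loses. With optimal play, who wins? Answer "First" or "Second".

Positions where the player to move wins (W) vs loses (L):
i:   0  1  2  3  4  5  6  7  8  9 10 11
     W  L  W  L  W  L  W  W  W  W  L  W
Position 11 is W, so the first player wins.

First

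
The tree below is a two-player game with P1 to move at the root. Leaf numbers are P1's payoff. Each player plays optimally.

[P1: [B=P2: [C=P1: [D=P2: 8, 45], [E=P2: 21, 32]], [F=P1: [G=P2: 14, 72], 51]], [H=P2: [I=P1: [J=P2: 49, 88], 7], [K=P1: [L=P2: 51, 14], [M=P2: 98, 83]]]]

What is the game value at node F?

G: min(14, 72) = 14
F: max(14, 51) = 51

51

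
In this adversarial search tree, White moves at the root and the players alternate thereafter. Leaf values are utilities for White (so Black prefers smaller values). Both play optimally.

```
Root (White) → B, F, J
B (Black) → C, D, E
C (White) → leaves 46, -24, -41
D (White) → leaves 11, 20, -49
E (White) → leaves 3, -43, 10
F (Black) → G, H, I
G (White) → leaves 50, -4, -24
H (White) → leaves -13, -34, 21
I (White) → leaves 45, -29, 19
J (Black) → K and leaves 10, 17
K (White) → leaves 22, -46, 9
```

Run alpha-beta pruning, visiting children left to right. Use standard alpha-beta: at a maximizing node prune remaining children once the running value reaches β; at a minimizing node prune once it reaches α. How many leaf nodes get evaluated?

C [α=-∞,β=+∞]: v=46
D [α=-∞,β=46]: v=20
E [α=-∞,β=20]: v=10
B [α=-∞,β=+∞]: v=10
G [α=10,β=+∞]: v=50
H [α=10,β=50]: v=21
I [α=10,β=21]: v=45 after child 1 ≥ β → β-cutoff, skip 2
F [α=10,β=+∞]: v=21
K [α=21,β=+∞]: v=22
J [α=21,β=+∞]: v=10 after child 2 ≤ α → α-cutoff, skip 1
Root [α=-∞,β=+∞]: v=21
Leaves evaluated: 20 of 23.

20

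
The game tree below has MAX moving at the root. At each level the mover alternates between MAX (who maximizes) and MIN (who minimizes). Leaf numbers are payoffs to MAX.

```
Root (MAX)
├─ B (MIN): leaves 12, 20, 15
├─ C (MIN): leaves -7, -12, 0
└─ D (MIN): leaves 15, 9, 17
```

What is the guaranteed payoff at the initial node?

12

B (MIN): min(12, 20, 15) = 12
C (MIN): min(-7, -12, 0) = -12
D (MIN): min(15, 9, 17) = 9
Root (MAX): max(12, -12, 9) = 12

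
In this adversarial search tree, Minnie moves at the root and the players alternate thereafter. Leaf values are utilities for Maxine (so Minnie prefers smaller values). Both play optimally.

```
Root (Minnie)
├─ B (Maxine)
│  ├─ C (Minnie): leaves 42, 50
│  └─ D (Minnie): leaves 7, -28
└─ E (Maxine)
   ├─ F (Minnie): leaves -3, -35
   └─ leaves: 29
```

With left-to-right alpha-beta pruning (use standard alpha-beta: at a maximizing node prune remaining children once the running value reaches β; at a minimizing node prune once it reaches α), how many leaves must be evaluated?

6

C [α=-∞,β=+∞]: v=42
D [α=42,β=+∞]: v=7 after child 1 ≤ α → α-cutoff, skip 1
B [α=-∞,β=+∞]: v=42
F [α=-∞,β=42]: v=-35
E [α=-∞,β=42]: v=29
Root [α=-∞,β=+∞]: v=29
Leaves evaluated: 6 of 7.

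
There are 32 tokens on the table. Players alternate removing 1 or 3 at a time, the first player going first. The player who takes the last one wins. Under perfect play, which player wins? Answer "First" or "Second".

Second

W/L table (W = player to move can force a win):
i:   0  1  2  3  4  5  6  7  8  9 10 11 12 13 14 15 16 17 18 19 20 21 22 23 24 25 26 27 28 29 30 31 32
     L  W  L  W  L  W  L  W  L  W  L  W  L  W  L  W  L  W  L  W  L  W  L  W  L  W  L  W  L  W  L  W  L
Position 32 is L, so the second player wins.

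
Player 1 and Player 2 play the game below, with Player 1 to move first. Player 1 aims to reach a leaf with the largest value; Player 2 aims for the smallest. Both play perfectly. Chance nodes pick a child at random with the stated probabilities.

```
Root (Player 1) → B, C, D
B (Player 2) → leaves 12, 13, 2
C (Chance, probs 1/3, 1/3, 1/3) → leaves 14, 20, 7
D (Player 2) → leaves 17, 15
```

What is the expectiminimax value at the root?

B (Player 2): min(12, 13, 2) = 2
C (Chance): 1/3·14 + 1/3·20 + 1/3·7 = 13.67
D (Player 2): min(17, 15) = 15
Root (Player 1): max(2, 13.67, 15) = 15

15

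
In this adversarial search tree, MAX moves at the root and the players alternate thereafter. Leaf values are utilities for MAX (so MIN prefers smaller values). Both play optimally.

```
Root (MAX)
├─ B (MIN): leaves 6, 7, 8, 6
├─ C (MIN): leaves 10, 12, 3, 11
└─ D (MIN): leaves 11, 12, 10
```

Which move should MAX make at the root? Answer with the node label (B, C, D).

D

B (MIN): min(6, 7, 8, 6) = 6
C (MIN): min(10, 12, 3, 11) = 3
D (MIN): min(11, 12, 10) = 10
Root (MAX): max(6, 3, 10) = 10
MAX picks the child with the highest value: D (value 10).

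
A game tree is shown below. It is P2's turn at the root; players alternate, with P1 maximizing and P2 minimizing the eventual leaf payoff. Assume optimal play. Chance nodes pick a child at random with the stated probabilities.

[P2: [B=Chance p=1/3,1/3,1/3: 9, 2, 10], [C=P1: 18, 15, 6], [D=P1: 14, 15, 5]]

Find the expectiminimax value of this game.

B (Chance): 1/3·9 + 1/3·2 + 1/3·10 = 7
C (P1): max(18, 15, 6) = 18
D (P1): max(14, 15, 5) = 15
Root (P2): min(7, 18, 15) = 7

7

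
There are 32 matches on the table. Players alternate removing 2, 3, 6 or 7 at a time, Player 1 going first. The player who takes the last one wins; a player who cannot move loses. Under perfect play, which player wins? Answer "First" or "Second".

Second

Mark each pile size as W (mover wins) or L (mover loses):
i:   0  1  2  3  4  5  6  7  8  9 10 11 12 13 14 15 16 17 18 19 20 21 22 23 24 25 26 27 28 29 30 31 32
     L  L  W  W  W  L  W  W  W  L  L  W  W  W  L  W  W  W  L  L  W  W  W  L  W  W  W  L  L  W  W  W  L
Position 32 is L, so the second player wins.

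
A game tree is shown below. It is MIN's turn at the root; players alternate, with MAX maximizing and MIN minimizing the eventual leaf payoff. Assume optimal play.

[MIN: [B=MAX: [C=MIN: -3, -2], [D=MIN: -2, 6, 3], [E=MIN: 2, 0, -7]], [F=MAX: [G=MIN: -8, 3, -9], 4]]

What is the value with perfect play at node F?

G: min(-8, 3, -9) = -9
F: max(-9, 4) = 4

4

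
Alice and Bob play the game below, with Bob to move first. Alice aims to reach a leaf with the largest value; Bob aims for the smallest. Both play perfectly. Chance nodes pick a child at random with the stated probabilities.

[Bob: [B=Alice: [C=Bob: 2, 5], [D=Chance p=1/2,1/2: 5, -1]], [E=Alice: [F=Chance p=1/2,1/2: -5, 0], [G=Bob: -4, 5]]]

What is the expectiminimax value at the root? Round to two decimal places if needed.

C (Bob): min(2, 5) = 2
D (Chance): 1/2·5 + 1/2·-1 = 2
B (Alice): max(2, 2) = 2
F (Chance): 1/2·-5 + 1/2·0 = -2.5
G (Bob): min(-4, 5) = -4
E (Alice): max(-2.5, -4) = -2.5
Root (Bob): min(2, -2.5) = -2.5

-2.5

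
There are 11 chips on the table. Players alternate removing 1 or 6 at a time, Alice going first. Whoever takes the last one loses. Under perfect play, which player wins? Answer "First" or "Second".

First

Mark each pile size as W (mover wins) or L (mover loses):
i:   0  1  2  3  4  5  6  7  8  9 10 11
     W  L  W  L  W  L  W  W  L  W  L  W
Position 11 is W, so the first player wins.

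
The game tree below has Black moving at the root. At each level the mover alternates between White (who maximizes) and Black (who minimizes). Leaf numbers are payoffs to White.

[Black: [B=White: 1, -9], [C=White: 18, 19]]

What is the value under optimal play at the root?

1

B (White): max(1, -9) = 1
C (White): max(18, 19) = 19
Root (Black): min(1, 19) = 1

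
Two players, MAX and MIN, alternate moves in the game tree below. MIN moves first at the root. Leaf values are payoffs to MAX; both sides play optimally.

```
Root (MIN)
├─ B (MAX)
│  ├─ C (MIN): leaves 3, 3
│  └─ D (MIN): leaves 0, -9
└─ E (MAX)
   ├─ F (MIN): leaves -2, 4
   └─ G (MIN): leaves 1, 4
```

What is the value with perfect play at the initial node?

C (MIN): min(3, 3) = 3
D (MIN): min(0, -9) = -9
B (MAX): max(3, -9) = 3
F (MIN): min(-2, 4) = -2
G (MIN): min(1, 4) = 1
E (MAX): max(-2, 1) = 1
Root (MIN): min(3, 1) = 1

1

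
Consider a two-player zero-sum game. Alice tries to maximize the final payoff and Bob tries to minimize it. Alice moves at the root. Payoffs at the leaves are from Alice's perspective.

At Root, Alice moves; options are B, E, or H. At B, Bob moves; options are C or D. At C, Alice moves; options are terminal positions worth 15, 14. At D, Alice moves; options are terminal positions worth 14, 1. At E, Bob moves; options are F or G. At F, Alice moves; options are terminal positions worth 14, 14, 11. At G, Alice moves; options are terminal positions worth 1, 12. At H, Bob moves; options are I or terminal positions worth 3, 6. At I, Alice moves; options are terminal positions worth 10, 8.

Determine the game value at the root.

14

C (Alice): max(15, 14) = 15
D (Alice): max(14, 1) = 14
B (Bob): min(15, 14) = 14
F (Alice): max(14, 14, 11) = 14
G (Alice): max(1, 12) = 12
E (Bob): min(14, 12) = 12
I (Alice): max(10, 8) = 10
H (Bob): min(10, 3, 6) = 3
Root (Alice): max(14, 12, 3) = 14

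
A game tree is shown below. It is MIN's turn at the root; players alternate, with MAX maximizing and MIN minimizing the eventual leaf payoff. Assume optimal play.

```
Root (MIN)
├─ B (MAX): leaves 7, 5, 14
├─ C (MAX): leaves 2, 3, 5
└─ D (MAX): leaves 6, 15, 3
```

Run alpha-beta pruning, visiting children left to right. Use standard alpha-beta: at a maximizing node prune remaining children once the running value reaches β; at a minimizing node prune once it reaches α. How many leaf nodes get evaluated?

7

B [α=-∞,β=+∞]: v=14
C [α=-∞,β=14]: v=5
D [α=-∞,β=5]: v=6 after child 1 ≥ β → β-cutoff, skip 2
Root [α=-∞,β=+∞]: v=5
Leaves evaluated: 7 of 9.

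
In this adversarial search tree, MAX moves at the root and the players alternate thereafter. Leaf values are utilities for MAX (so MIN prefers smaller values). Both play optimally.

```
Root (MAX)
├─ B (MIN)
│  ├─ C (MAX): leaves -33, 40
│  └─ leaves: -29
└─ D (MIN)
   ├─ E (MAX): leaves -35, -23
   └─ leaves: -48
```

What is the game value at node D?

-48

E: max(-35, -23) = -23
D: min(-23, -48) = -48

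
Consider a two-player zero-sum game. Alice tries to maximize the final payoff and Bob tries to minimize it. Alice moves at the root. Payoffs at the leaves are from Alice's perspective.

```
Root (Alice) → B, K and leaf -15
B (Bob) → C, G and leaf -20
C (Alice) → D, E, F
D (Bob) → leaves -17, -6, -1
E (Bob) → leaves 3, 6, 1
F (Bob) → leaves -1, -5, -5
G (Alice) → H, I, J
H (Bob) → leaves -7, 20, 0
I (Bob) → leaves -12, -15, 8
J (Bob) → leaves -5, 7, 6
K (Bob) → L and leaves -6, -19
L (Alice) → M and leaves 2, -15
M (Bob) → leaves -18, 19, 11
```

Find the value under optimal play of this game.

-15

D (Bob): min(-17, -6, -1) = -17
E (Bob): min(3, 6, 1) = 1
F (Bob): min(-1, -5, -5) = -5
C (Alice): max(-17, 1, -5) = 1
H (Bob): min(-7, 20, 0) = -7
I (Bob): min(-12, -15, 8) = -15
J (Bob): min(-5, 7, 6) = -5
G (Alice): max(-7, -15, -5) = -5
B (Bob): min(1, -5, -20) = -20
M (Bob): min(-18, 19, 11) = -18
L (Alice): max(-18, 2, -15) = 2
K (Bob): min(2, -6, -19) = -19
Root (Alice): max(-20, -19, -15) = -15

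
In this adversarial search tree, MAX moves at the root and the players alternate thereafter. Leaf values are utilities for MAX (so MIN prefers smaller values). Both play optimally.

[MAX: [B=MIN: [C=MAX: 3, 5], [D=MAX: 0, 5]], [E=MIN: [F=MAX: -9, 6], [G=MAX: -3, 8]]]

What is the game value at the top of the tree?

6

C (MAX): max(3, 5) = 5
D (MAX): max(0, 5) = 5
B (MIN): min(5, 5) = 5
F (MAX): max(-9, 6) = 6
G (MAX): max(-3, 8) = 8
E (MIN): min(6, 8) = 6
Root (MAX): max(5, 6) = 6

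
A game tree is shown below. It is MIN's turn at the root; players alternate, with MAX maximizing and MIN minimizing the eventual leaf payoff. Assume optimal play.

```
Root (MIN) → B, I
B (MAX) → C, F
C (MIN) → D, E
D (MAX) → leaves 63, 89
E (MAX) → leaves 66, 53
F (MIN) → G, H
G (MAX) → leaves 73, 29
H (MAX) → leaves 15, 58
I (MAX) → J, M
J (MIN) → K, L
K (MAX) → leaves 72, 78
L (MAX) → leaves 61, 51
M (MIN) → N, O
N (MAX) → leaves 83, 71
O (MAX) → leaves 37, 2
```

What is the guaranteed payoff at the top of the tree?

61

D (MAX): max(63, 89) = 89
E (MAX): max(66, 53) = 66
C (MIN): min(89, 66) = 66
G (MAX): max(73, 29) = 73
H (MAX): max(15, 58) = 58
F (MIN): min(73, 58) = 58
B (MAX): max(66, 58) = 66
K (MAX): max(72, 78) = 78
L (MAX): max(61, 51) = 61
J (MIN): min(78, 61) = 61
N (MAX): max(83, 71) = 83
O (MAX): max(37, 2) = 37
M (MIN): min(83, 37) = 37
I (MAX): max(61, 37) = 61
Root (MIN): min(66, 61) = 61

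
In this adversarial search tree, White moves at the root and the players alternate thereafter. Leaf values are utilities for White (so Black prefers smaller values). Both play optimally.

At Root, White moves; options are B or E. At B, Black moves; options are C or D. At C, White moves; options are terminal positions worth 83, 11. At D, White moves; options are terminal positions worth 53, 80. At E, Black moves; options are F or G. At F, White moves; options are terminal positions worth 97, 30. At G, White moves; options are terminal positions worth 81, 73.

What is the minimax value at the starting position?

C (White): max(83, 11) = 83
D (White): max(53, 80) = 80
B (Black): min(83, 80) = 80
F (White): max(97, 30) = 97
G (White): max(81, 73) = 81
E (Black): min(97, 81) = 81
Root (White): max(80, 81) = 81

81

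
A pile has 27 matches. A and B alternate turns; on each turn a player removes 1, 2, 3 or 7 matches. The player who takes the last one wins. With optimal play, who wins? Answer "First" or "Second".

W/L table (W = player to move can force a win):
i:   0  1  2  3  4  5  6  7  8  9 10 11 12 13 14 15 16 17 18 19 20 21 22 23 24 25 26 27
     L  W  W  W  L  W  W  W  L  W  W  W  L  W  W  W  L  W  W  W  L  W  W  W  L  W  W  W
Position 27 is W, so the first player wins.

First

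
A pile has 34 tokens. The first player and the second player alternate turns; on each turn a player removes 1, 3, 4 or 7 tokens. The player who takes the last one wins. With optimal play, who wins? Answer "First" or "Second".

Second

Positions where the player to move wins (W) vs loses (L):
i:   0  1  2  3  4  5  6  7  8  9 10 11 12 13 14 15 16 17 18 19 20 21 22 23 24 25 26 27 28 29 30 31 32 33 34
     L  W  L  W  W  W  W  W  L  W  L  W  W  W  W  W  L  W  L  W  W  W  W  W  L  W  L  W  W  W  W  W  L  W  L
Position 34 is L, so the second player wins.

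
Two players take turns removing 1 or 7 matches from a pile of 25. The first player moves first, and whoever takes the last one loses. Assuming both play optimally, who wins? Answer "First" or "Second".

W/L table (W = player to move can force a win):
i:   0  1  2  3  4  5  6  7  8  9 10 11 12 13 14 15 16 17 18 19 20 21 22 23 24 25
     W  L  W  L  W  L  W  L  W  L  W  L  W  L  W  L  W  L  W  L  W  L  W  L  W  L
Position 25 is L, so the second player wins.

Second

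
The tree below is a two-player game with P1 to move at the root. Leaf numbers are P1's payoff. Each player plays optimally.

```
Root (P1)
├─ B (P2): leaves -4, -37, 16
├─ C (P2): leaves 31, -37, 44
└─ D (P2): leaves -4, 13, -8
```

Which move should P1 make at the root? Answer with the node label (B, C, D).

D

B (P2): min(-4, -37, 16) = -37
C (P2): min(31, -37, 44) = -37
D (P2): min(-4, 13, -8) = -8
Root (P1): max(-37, -37, -8) = -8
P1 picks the child with the highest value: D (value -8).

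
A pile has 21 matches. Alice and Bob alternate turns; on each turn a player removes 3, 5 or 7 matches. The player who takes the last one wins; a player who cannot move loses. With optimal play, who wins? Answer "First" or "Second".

Mark each pile size as W (mover wins) or L (mover loses):
i:   0  1  2  3  4  5  6  7  8  9 10 11 12 13 14 15 16 17 18 19 20 21
     L  L  L  W  W  W  W  W  W  W  L  L  L  W  W  W  W  W  W  W  L  L
Position 21 is L, so the second player wins.

Second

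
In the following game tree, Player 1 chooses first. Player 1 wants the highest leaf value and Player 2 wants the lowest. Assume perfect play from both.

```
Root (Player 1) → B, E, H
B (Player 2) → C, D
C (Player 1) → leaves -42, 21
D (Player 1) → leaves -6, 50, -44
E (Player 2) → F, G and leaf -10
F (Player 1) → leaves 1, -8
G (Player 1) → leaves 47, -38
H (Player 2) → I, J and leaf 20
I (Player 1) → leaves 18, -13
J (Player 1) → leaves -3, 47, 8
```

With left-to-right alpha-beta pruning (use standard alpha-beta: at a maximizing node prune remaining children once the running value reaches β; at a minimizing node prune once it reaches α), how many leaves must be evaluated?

C [α=-∞,β=+∞]: v=21
D [α=-∞,β=21]: v=50 after child 2 ≥ β → β-cutoff, skip 1
B [α=-∞,β=+∞]: v=21
F [α=21,β=+∞]: v=1
E [α=21,β=+∞]: v=1 after child 1 ≤ α → α-cutoff, skip 2
I [α=21,β=+∞]: v=18
H [α=21,β=+∞]: v=18 after child 1 ≤ α → α-cutoff, skip 2
Root [α=-∞,β=+∞]: v=21
Leaves evaluated: 8 of 16.

8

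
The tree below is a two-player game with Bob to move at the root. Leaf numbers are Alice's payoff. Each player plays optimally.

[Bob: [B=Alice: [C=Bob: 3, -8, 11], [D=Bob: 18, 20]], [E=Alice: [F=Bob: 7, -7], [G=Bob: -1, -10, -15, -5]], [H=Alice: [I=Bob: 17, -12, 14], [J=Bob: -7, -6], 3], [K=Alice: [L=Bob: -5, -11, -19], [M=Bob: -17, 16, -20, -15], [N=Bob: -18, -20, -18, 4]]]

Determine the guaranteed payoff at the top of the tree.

C (Bob): min(3, -8, 11) = -8
D (Bob): min(18, 20) = 18
B (Alice): max(-8, 18) = 18
F (Bob): min(7, -7) = -7
G (Bob): min(-1, -10, -15, -5) = -15
E (Alice): max(-7, -15) = -7
I (Bob): min(17, -12, 14) = -12
J (Bob): min(-7, -6) = -7
H (Alice): max(-12, -7, 3) = 3
L (Bob): min(-5, -11, -19) = -19
M (Bob): min(-17, 16, -20, -15) = -20
N (Bob): min(-18, -20, -18, 4) = -20
K (Alice): max(-19, -20, -20) = -19
Root (Bob): min(18, -7, 3, -19) = -19

-19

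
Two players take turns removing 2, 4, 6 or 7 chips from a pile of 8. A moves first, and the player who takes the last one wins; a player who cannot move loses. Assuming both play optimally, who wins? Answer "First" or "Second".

First

Positions where the player to move wins (W) vs loses (L):
i:   0  1  2  3  4  5  6  7  8
     L  L  W  W  W  W  W  W  W
Position 8 is W, so the first player wins.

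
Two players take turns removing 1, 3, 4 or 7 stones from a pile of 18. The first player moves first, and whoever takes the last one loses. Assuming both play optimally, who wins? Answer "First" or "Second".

Mark each pile size as W (mover wins) or L (mover loses):
i:   0  1  2  3  4  5  6  7  8  9 10 11 12 13 14 15 16 17 18
     W  L  W  L  W  W  W  W  W  L  W  L  W  W  W  W  W  L  W
Position 18 is W, so the first player wins.

First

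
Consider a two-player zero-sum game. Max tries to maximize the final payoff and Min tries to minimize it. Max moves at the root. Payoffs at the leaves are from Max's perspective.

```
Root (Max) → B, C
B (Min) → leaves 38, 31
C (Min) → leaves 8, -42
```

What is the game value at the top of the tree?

B (Min): min(38, 31) = 31
C (Min): min(8, -42) = -42
Root (Max): max(31, -42) = 31

31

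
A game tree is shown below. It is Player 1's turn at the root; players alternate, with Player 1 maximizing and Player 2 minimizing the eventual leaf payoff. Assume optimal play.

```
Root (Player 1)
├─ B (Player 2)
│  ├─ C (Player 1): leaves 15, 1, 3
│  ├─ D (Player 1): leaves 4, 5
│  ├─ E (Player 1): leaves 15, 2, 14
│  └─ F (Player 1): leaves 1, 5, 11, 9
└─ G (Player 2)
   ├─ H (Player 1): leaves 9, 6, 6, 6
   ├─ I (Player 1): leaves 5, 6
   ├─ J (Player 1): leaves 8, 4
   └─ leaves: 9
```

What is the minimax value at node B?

C: max(15, 1, 3) = 15
D: max(4, 5) = 5
E: max(15, 2, 14) = 15
F: max(1, 5, 11, 9) = 11
B: min(15, 5, 15, 11) = 5

5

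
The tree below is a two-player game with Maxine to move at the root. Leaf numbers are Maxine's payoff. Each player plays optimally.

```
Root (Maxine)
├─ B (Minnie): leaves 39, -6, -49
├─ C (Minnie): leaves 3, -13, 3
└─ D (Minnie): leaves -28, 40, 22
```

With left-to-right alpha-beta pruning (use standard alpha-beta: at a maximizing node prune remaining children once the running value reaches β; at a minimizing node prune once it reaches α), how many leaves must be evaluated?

7

B [α=-∞,β=+∞]: v=-49
C [α=-49,β=+∞]: v=-13
D [α=-13,β=+∞]: v=-28 after child 1 ≤ α → α-cutoff, skip 2
Root [α=-∞,β=+∞]: v=-13
Leaves evaluated: 7 of 9.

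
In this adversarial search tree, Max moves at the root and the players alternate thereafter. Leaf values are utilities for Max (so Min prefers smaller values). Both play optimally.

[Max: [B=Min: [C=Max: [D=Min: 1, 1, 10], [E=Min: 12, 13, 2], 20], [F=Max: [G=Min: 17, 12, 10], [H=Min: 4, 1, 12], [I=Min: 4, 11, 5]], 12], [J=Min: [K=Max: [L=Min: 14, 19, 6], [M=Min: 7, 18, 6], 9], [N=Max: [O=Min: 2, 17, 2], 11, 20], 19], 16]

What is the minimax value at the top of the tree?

D (Min): min(1, 1, 10) = 1
E (Min): min(12, 13, 2) = 2
C (Max): max(1, 2, 20) = 20
G (Min): min(17, 12, 10) = 10
H (Min): min(4, 1, 12) = 1
I (Min): min(4, 11, 5) = 4
F (Max): max(10, 1, 4) = 10
B (Min): min(20, 10, 12) = 10
L (Min): min(14, 19, 6) = 6
M (Min): min(7, 18, 6) = 6
K (Max): max(6, 6, 9) = 9
O (Min): min(2, 17, 2) = 2
N (Max): max(2, 11, 20) = 20
J (Min): min(9, 20, 19) = 9
Root (Max): max(10, 9, 16) = 16

16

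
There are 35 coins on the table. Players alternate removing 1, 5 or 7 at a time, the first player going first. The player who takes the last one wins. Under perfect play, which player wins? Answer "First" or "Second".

Positions where the player to move wins (W) vs loses (L):
i:   0  1  2  3  4  5  6  7  8  9 10 11 12 13 14 15 16 17 18 19 20 21 22 23 24 25 26 27 28 29 30 31 32 33 34 35
     L  W  L  W  L  W  L  W  L  W  L  W  L  W  L  W  L  W  L  W  L  W  L  W  L  W  L  W  L  W  L  W  L  W  L  W
Position 35 is W, so the first player wins.

First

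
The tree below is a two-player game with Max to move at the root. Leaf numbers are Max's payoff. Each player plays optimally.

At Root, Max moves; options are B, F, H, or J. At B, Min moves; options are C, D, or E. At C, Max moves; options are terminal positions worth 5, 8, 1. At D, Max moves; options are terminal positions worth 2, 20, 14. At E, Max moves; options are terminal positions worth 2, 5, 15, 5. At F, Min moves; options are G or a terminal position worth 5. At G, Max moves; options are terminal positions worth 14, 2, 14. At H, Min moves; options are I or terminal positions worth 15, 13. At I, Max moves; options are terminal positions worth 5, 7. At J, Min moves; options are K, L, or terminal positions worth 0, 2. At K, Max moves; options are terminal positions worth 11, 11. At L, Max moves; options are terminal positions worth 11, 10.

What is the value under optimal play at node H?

I: max(5, 7) = 7
H: min(7, 15, 13) = 7

7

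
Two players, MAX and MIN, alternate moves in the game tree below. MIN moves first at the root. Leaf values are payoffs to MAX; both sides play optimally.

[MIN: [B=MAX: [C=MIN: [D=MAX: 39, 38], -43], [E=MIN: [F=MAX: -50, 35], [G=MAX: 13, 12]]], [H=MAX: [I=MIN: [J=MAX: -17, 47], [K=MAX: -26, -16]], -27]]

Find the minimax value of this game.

-16

D (MAX): max(39, 38) = 39
C (MIN): min(39, -43) = -43
F (MAX): max(-50, 35) = 35
G (MAX): max(13, 12) = 13
E (MIN): min(35, 13) = 13
B (MAX): max(-43, 13) = 13
J (MAX): max(-17, 47) = 47
K (MAX): max(-26, -16) = -16
I (MIN): min(47, -16) = -16
H (MAX): max(-16, -27) = -16
Root (MIN): min(13, -16) = -16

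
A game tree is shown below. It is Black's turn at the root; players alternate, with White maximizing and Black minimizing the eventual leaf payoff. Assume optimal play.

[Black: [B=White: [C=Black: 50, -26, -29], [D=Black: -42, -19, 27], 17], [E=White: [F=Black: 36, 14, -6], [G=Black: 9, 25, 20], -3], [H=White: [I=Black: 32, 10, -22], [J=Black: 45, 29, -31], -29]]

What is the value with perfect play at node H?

I: min(32, 10, -22) = -22
J: min(45, 29, -31) = -31
H: max(-22, -31, -29) = -22

-22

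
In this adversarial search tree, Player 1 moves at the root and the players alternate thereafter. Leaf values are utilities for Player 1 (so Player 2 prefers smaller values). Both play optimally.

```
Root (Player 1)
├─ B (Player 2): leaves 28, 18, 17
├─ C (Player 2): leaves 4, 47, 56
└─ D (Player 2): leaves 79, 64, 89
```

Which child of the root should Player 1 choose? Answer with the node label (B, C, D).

D

B (Player 2): min(28, 18, 17) = 17
C (Player 2): min(4, 47, 56) = 4
D (Player 2): min(79, 64, 89) = 64
Root (Player 1): max(17, 4, 64) = 64
Player 1 picks the child with the highest value: D (value 64).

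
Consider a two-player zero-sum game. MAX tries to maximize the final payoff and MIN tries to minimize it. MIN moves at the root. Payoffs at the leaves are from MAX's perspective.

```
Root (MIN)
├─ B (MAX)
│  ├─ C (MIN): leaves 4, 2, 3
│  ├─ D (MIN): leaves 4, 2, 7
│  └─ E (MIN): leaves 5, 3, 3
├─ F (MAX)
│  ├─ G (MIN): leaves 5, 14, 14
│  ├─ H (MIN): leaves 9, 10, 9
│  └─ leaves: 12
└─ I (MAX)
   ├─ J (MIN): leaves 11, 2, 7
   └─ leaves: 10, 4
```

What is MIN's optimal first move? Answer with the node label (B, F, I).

B

C (MIN): min(4, 2, 3) = 2
D (MIN): min(4, 2, 7) = 2
E (MIN): min(5, 3, 3) = 3
B (MAX): max(2, 2, 3) = 3
G (MIN): min(5, 14, 14) = 5
H (MIN): min(9, 10, 9) = 9
F (MAX): max(5, 9, 12) = 12
J (MIN): min(11, 2, 7) = 2
I (MAX): max(2, 10, 4) = 10
Root (MIN): min(3, 12, 10) = 3
MIN picks the child with the lowest value: B (value 3).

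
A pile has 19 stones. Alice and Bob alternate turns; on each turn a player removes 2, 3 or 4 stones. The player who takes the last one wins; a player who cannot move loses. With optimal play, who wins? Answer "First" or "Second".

Positions where the player to move wins (W) vs loses (L):
i:   0  1  2  3  4  5  6  7  8  9 10 11 12 13 14 15 16 17 18 19
     L  L  W  W  W  W  L  L  W  W  W  W  L  L  W  W  W  W  L  L
Position 19 is L, so the second player wins.

Second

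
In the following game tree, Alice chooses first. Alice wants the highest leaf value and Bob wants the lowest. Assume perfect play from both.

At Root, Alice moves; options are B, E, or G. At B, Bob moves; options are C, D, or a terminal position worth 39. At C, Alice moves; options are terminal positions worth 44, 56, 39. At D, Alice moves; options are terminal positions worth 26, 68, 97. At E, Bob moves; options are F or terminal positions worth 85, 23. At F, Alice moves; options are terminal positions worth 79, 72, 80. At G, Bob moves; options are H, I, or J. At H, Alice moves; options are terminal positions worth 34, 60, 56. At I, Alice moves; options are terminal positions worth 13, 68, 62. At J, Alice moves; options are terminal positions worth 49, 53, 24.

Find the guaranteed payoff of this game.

C (Alice): max(44, 56, 39) = 56
D (Alice): max(26, 68, 97) = 97
B (Bob): min(56, 97, 39) = 39
F (Alice): max(79, 72, 80) = 80
E (Bob): min(80, 85, 23) = 23
H (Alice): max(34, 60, 56) = 60
I (Alice): max(13, 68, 62) = 68
J (Alice): max(49, 53, 24) = 53
G (Bob): min(60, 68, 53) = 53
Root (Alice): max(39, 23, 53) = 53

53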